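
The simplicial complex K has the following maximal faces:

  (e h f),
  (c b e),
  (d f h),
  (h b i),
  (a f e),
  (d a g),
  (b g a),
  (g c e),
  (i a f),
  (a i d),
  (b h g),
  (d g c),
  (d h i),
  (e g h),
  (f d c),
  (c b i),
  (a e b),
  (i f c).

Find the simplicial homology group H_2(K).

Order the vertices as a < b < c < d < e < f < g < h < i. Listing each simplex with vertices in this order, K has dimension 2 with simplices:

  0-simplices (9): a, b, c, d, e, f, g, h, i
  1-simplices (27): ab, ad, ae, af, ag, ai, bc, be, bg, bh, bi, cd, ce, cf, cg, ci, df, dg, dh, di, ef, eg, eh, fh, fi, gh, hi
  2-simplices (18): abe, abg, adg, adi, aef, afi, bce, bci, bgh, bhi, cdf, cdg, ceg, cfi, dfh, dhi, efh, egh

so the chain groups are C_0 ≅ Z^9, C_1 ≅ Z^27, C_2 ≅ Z^18.

The boundary map ∂_1: C_1 → C_0 is given by ∂[p,q] = [q] − [p]. For instance
  ∂eg = g − e.
As a 9×27 matrix over Z this has rank 8, with invariant factors (1,1,1,1,1,1,1,1).

∂_2: C_2 → C_1 sends each 2-simplex [p,q,r] to [q,r] − [p,r] + [p,q]. For instance
  ∂abe = be − ae + ab,
  ∂bci = ci − bi + bc.
The 27×18 boundary matrix has rank 18 and Smith normal form diag(1,1,1,1,1,1,1,1,1,1,1,1,1,1,1,1,1,2).

Computing H_k = (kernel of ∂_k) / (image of ∂_{k+1}):

  H_2: rank ker ∂_2 − rank ∂_3 = (18 − 18) − 0 = 0, and there is no ∂_3, so H_2 = 0.

H_2 ≅ 0.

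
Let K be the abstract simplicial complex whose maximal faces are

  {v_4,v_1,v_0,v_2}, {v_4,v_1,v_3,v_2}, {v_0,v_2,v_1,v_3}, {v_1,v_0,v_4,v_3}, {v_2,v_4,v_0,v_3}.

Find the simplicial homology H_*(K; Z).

H_0 ≅ Z,  H_1 = 0,  H_2 = 0,  H_3 ≅ Z.

K has 5 vertices, 10 edges, 10 triangles, 5 3-simplices.
rank ∂_0 = 0, rank ∂_1 = 4 ⇒ b_0 = 5 − 0 − 4 = 1; all invariant factors of ∂_1 are 1 so no torsion. So H_0 = Z.
rank ∂_1 = 4, rank ∂_2 = 6 ⇒ b_1 = 10 − 4 − 6 = 0; all invariant factors of ∂_2 are 1 so no torsion. So H_1 = 0.
rank ∂_2 = 6, rank ∂_3 = 4 ⇒ b_2 = 10 − 6 − 4 = 0; all invariant factors of ∂_3 are 1 so no torsion. So H_2 = 0.
rank ∂_3 = 4, rank ∂_4 = 0 ⇒ b_3 = 5 − 4 − 0 = 1. So H_3 = Z.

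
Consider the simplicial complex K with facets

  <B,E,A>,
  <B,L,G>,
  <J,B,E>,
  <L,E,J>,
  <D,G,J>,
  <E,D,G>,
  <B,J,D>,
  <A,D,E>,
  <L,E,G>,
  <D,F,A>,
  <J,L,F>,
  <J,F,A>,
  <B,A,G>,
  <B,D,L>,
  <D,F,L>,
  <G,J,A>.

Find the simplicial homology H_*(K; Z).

Fix the vertex order A < B < D < E < F < G < J < L and write every simplex with vertices in increasing order. Then dim K = 2 and the simplices of K are:

  0-simplices (8): A, B, D, E, F, G, J, L
  1-simplices (24): AB, AD, AE, AF, AG, AJ, BD, BE, BG, BJ, BL, DE, DF, DG, DJ, DL, EG, EJ, EL, FJ, FL, GJ, GL, JL
  2-simplices (16): ABE, ABG, ADE, ADF, AFJ, AGJ, BDJ, BDL, BEJ, BGL, DEG, DFL, DGJ, EGL, EJL, FJL

Hence C_0 ≅ Z^8, C_1 ≅ Z^24, C_2 ≅ Z^16.

The boundary map ∂_1: C_1 → C_0 maps an edge to its endpoints' difference, ∂[p,q] = q − p. For instance
  ∂AF = F − A.
As a 8×24 matrix over Z this has rank 7, with invariant factors (1,1,1,1,1,1,1).

∂_2: C_2 → C_1 maps a triangle to the signed sum of its edges. For instance
  ∂AFJ = FJ − AJ + AF,
  ∂ADE = DE − AE + AD.
The 24×16 boundary matrix has rank 15 and Smith normal form diag(1,1,1,1,1,1,1,1,1,1,1,1,1,1,1).

Now H_k = ker ∂_k / im ∂_{k+1}, so:

  H_0: rank C_0 − rank ∂_1 = 8 − 7 = 1, and the invariant factors of ∂_1 are all 1, so H_0 ≅ Z.
  H_1: rank ker ∂_1 − rank ∂_2 = (24 − 7) − 15 = 2, and the invariant factors of ∂_2 are all 1, so H_1 ≅ Z^2.
  H_2: rank ker ∂_2 − rank ∂_3 = (16 − 15) − 0 = 1, and there is no ∂_3, so H_2 ≅ Z.

As a check, the Euler characteristic is 8 − 24 + 16 = 0, which agrees with 1 − 2 + 1 = 0.
(K is a triangulation of the torus T^2.)

H_0 ≅ Z,  H_1 ≅ Z^2,  H_2 ≅ Z.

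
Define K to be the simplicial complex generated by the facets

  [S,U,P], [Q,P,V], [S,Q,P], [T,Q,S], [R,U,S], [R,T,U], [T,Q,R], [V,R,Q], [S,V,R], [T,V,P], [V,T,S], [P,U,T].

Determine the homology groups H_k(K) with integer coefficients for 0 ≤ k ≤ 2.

We work with the vertex ordering P < Q < R < S < T < U < V. The simplices of K, each written with vertices in increasing order, are:

  0-simplices (7): P, Q, R, S, T, U, V
  1-simplices (18): PQ, PS, PT, PU, PV, QR, QS, QT, QV, RS, RT, RU, RV, ST, SU, SV, TU, TV
  2-simplices (12): PQS, PQV, PSU, PTU, PTV, QRT, QRV, QST, RSU, RSV, RTU, STV

so the chain groups are C_0 ≅ Z^7, C_1 ≅ Z^18, C_2 ≅ Z^12.

The boundary map ∂_1: C_1 → C_0 maps an edge to its endpoints' difference, ∂[p,q] = q − p.
The 7×18 boundary matrix has rank 6 and Smith normal form diag(1,1,1,1,1,1).

The boundary map ∂_2: C_2 → C_1 acts by ∂[p,q,r] = [q,r] − [p,r] + [p,q]. For instance
  ∂QRV = RV − QV + QR,
  ∂QRT = RT − QT + QR.
The 18×12 boundary matrix has rank 12 and Smith normal form diag(1,1,1,1,1,1,1,1,1,1,1,2).

From H_k ≅ ker(∂_k) / im(∂_{k+1}) we obtain:

  H_0: rank C_0 − rank ∂_1 = 7 − 6 = 1, and the invariant factors of ∂_1 are all 1, so H_0 ≅ Z.
  H_1: rank ker ∂_1 − rank ∂_2 = (18 − 6) − 12 = 0, and ∂_2 has invariant factor 2 > 1, so H_1 ≅ Z/2.
  H_2: rank ker ∂_2 − rank ∂_3 = (12 − 12) − 0 = 0, and there is no ∂_3, so H_2 ≅ 0.

(K is a triangulation of the real projective plane RP^2.)

H_0 = Z,  H_1 = Z/2,  H_2 = 0.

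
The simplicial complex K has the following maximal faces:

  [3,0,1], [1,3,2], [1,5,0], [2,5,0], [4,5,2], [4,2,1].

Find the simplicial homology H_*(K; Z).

H_0 = Z,  H_1 = Z,  H_2 = 0.

K has 6 vertices, 12 edges, 6 triangles.
rank ∂_0 = 0, rank ∂_1 = 5 ⇒ b_0 = 6 − 0 − 5 = 1; all invariant factors of ∂_1 are 1 so no torsion. So H_0 ≅ Z.
rank ∂_1 = 5, rank ∂_2 = 6 ⇒ b_1 = 12 − 5 − 6 = 1; all invariant factors of ∂_2 are 1 so no torsion. So H_1 ≅ Z.
rank ∂_2 = 6, rank ∂_3 = 0 ⇒ b_2 = 6 − 6 − 0 = 0. So H_2 ≅ 0.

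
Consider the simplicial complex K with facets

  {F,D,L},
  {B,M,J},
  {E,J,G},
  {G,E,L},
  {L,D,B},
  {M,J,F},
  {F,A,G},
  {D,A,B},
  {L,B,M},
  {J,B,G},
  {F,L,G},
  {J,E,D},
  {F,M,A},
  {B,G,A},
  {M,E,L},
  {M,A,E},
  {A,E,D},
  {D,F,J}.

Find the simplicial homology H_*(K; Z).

H_0 = Z,  H_1 = Z^2,  H_2 = Z.

K has 9 vertices, 27 edges, 18 triangles.
rank ∂_0 = 0, rank ∂_1 = 8 ⇒ b_0 = 9 − 0 − 8 = 1; all invariant factors of ∂_1 are 1 so no torsion. So H_0 = Z.
rank ∂_1 = 8, rank ∂_2 = 17 ⇒ b_1 = 27 − 8 − 17 = 2; all invariant factors of ∂_2 are 1 so no torsion. So H_1 = Z^2.
rank ∂_2 = 17, rank ∂_3 = 0 ⇒ b_2 = 18 − 17 − 0 = 1. So H_2 = Z.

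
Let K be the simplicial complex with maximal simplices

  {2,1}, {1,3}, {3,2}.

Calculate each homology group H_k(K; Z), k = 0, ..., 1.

H_0 ≅ Z,  H_1 ≅ Z.

Fix the vertex order 1 < 2 < 3 and write every simplex with vertices in increasing order. Then dim K = 1 and the simplices of K are:

  0-simplices (3): [1], [2], [3]
  1-simplices (3): [1,2], [1,3], [2,3]

Hence C_0 ≅ Z^3, C_1 ≅ Z^3.

∂_1: C_1 → C_0 is given by ∂[p,q] = [q] − [p]. For instance
  ∂[2,3] = [3] − [2].
This gives a 3×3 integer matrix of rank 2; reducing to Smith normal form yields diagonal entries (1,1).

Computing H_k = (kernel of ∂_k) / (image of ∂_{k+1}):

  H_0: rank C_0 − rank ∂_1 = 3 − 2 = 1, and the invariant factors of ∂_1 are all 1, so H_0 = Z.
  H_1: rank ker ∂_1 − rank ∂_2 = (3 − 2) − 0 = 1, and there is no ∂_2, so H_1 = Z.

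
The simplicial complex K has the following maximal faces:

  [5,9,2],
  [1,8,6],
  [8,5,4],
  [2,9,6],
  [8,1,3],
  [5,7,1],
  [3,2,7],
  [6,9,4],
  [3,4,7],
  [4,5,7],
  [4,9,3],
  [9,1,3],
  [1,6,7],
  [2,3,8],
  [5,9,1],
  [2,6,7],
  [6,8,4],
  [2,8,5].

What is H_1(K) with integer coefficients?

Order the vertices as 1 < 2 < 3 < 4 < 5 < 6 < 7 < 8 < 9. Listing each simplex with vertices in this order, K has dimension 2 with simplices:

  0-simplices (9): [1], [2], [3], [4], [5], [6], [7], [8], [9]
  1-simplices (27): (27 of them)
  2-simplices (18): [1,3,8], [1,3,9], [1,5,7], [1,5,9], [1,6,7], [1,6,8], [2,3,7], [2,3,8], [2,5,8], [2,5,9], [2,6,7], [2,6,9], [3,4,7], [3,4,9], [4,5,7], [4,5,8], [4,6,8], [4,6,9]

giving chain groups C_0 ≅ Z^9, C_1 ≅ Z^27, C_2 ≅ Z^18.

The boundary map ∂_1: C_1 → C_0 sends each edge [p,q] (with p < q) to q − p.
The 9×27 boundary matrix has rank 8 and Smith normal form diag(1,1,1,1,1,1,1,1).

The boundary map ∂_2: C_2 → C_1 acts by ∂[p,q,r] = [q,r] − [p,r] + [p,q]. For instance
  ∂[4,6,9] = [6,9] − [4,9] + [4,6],
  ∂[1,3,9] = [3,9] − [1,9] + [1,3].
As a 27×18 matrix over Z this has rank 17, with invariant factors (1,1,1,1,1,1,1,1,1,1,1,1,1,1,1,1,1).

Computing H_k = (kernel of ∂_k) / (image of ∂_{k+1}):

  H_1: rank ker ∂_1 − rank ∂_2 = (27 − 8) − 17 = 2, and the invariant factors of ∂_2 are all 1, so H_1 = Z^2.

H_1 = Z^2.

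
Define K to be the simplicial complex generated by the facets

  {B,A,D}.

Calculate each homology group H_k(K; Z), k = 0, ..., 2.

H_0 ≅ Z,  H_1 = 0,  H_2 = 0.

We work with the vertex ordering A < B < D. The simplices of K, each written with vertices in increasing order, are:

  0-simplices (3): A, B, D
  1-simplices (3): AB, AD, BD
  2-simplices (1): ABD

Hence C_0 ≅ Z^3, C_1 ≅ Z^3, C_2 ≅ Z^1.

The boundary map ∂_1: C_1 → C_0 maps an edge to its endpoints' difference, ∂[p,q] = q − p. For instance
  ∂AB = B − A.
As a 3×3 matrix over Z this has rank 2, with invariant factors (1,1).

∂_2: C_2 → C_1 maps a triangle to the signed sum of its edges. For instance
  ∂ABD = BD − AD + AB.
The resulting 3×1 matrix has rank 1, and its Smith normal form has invariant factors (1).

From H_k ≅ ker(∂_k) / im(∂_{k+1}) we obtain:

  H_0: rank C_0 − rank ∂_1 = 3 − 2 = 1, and the invariant factors of ∂_1 are all 1, so H_0 ≅ Z.
  H_1: rank ker ∂_1 − rank ∂_2 = (3 − 2) − 1 = 0, and the invariant factors of ∂_2 are all 1, so H_1 ≅ 0.
  H_2: rank ker ∂_2 − rank ∂_3 = (1 − 1) − 0 = 0, and there is no ∂_3, so H_2 ≅ 0.

As a check, the Euler characteristic is 3 − 3 + 1 = 1, which agrees with 1 − 0 + 0 = 1.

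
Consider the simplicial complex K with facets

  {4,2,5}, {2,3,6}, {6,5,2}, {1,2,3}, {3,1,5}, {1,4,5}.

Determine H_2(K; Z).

H_2 ≅ 0.

Order the vertices as 1 < 2 < 3 < 4 < 5 < 6. Listing each simplex with vertices in this order, K has dimension 2 with simplices:

  0-simplices (6): [1], [2], [3], [4], [5], [6]
  1-simplices (12): [1,2], [1,3], [1,4], [1,5], [2,3], [2,4], [2,5], [2,6], [3,5], [3,6], [4,5], [5,6]
  2-simplices (6): [1,2,3], [1,3,5], [1,4,5], [2,3,6], [2,4,5], [2,5,6]

so the chain groups are C_0 ≅ Z^6, C_1 ≅ Z^12, C_2 ≅ Z^6.

∂_1: C_1 → C_0 is given by ∂[p,q] = [q] − [p].
As a 6×12 matrix over Z this has rank 5, with invariant factors (1,1,1,1,1).

The boundary map ∂_2: C_2 → C_1 acts by ∂[p,q,r] = [q,r] − [p,r] + [p,q]. For instance
  ∂[2,5,6] = [5,6] − [2,6] + [2,5],
  ∂[1,2,3] = [2,3] − [1,3] + [1,2].
This gives a 12×6 integer matrix of rank 6; reducing to Smith normal form yields diagonal entries (1,1,1,1,1,1).

Reading off H_k = ker ∂_k / im ∂_{k+1}:

  H_2: rank ker ∂_2 − rank ∂_3 = (6 − 6) − 0 = 0, and there is no ∂_3, so H_2 = 0.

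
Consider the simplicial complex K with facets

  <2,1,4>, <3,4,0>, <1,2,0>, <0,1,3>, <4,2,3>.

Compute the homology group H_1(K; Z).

Order the vertices as 0 < 1 < 2 < 3 < 4. Listing each simplex with vertices in this order, K has dimension 2 with simplices:

  0-simplices (5): [0], [1], [2], [3], [4]
  1-simplices (10): [0,1], [0,2], [0,3], [0,4], [1,2], [1,3], [1,4], [2,3], [2,4], [3,4]
  2-simplices (5): [0,1,2], [0,1,3], [0,3,4], [1,2,4], [2,3,4]

giving chain groups C_0 ≅ Z^5, C_1 ≅ Z^10, C_2 ≅ Z^5.

The boundary map ∂_1: C_1 → C_0 sends each edge [p,q] (with p < q) to q − p.
The resulting 5×10 matrix has rank 4, and its Smith normal form has invariant factors (1,1,1,1).

Boundary ∂_2: C_2 → C_1 sends each 2-simplex [p,q,r] to [q,r] − [p,r] + [p,q]. For instance
  ∂[0,1,2] = [1,2] − [0,2] + [0,1],
  ∂[0,1,3] = [1,3] − [0,3] + [0,1].
The 10×5 boundary matrix has rank 5 and Smith normal form diag(1,1,1,1,1).

Computing H_k = (kernel of ∂_k) / (image of ∂_{k+1}):

  H_1: rank ker ∂_1 − rank ∂_2 = (10 − 4) − 5 = 1, and the invariant factors of ∂_2 are all 1, so H_1 ≅ Z.

H_1 = Z.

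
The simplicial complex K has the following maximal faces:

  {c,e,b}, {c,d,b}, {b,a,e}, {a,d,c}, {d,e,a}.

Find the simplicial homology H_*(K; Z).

Order the vertices as a < b < c < d < e. Listing each simplex with vertices in this order, K has dimension 2 with simplices:

  0-simplices (5): a, b, c, d, e
  1-simplices (10): ab, ac, ad, ae, bc, bd, be, cd, ce, de
  2-simplices (5): abe, acd, ade, bcd, bce

giving chain groups C_0 ≅ Z^5, C_1 ≅ Z^10, C_2 ≅ Z^5.

Boundary ∂_1: C_1 → C_0 maps an edge to its endpoints' difference, ∂[p,q] = q − p. For instance
  ∂ad = d − a.
As a 5×10 matrix over Z this has rank 4, with invariant factors (1,1,1,1).

∂_2: C_2 → C_1 sends each 2-simplex [p,q,r] to [q,r] − [p,r] + [p,q]. For instance
  ∂bce = ce − be + bc,
  ∂ade = de − ae + ad.
The resulting 10×5 matrix has rank 5, and its Smith normal form has invariant factors (1,1,1,1,1).

Reading off H_k = ker ∂_k / im ∂_{k+1}:

  H_0: rank C_0 − rank ∂_1 = 5 − 4 = 1, and the invariant factors of ∂_1 are all 1, so H_0 = Z.
  H_1: rank ker ∂_1 − rank ∂_2 = (10 − 4) − 5 = 1, and the invariant factors of ∂_2 are all 1, so H_1 = Z.
  H_2: rank ker ∂_2 − rank ∂_3 = (5 − 5) − 0 = 0, and there is no ∂_3, so H_2 = 0.

H_0 ≅ Z,  H_1 ≅ Z,  H_2 = 0.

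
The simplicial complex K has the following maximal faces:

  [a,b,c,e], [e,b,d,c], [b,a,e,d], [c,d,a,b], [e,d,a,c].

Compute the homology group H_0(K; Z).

Fix the vertex order a < b < c < d < e and write every simplex with vertices in increasing order. Then dim K = 3 and the simplices of K are:

  0-simplices (5): a, b, c, d, e
  1-simplices (10): ab, ac, ad, ae, bc, bd, be, cd, ce, de
  2-simplices (10): abc, abd, abe, acd, ace, ade, bcd, bce, bde, cde
  3-simplices (5): abcd, abce, abde, acde, bcde

giving chain groups C_0 ≅ Z^5, C_1 ≅ Z^10, C_2 ≅ Z^10, C_3 ≅ Z^5.

The boundary map ∂_1: C_1 → C_0 maps an edge to its endpoints' difference, ∂[p,q] = q − p. For instance
  ∂cd = d − c.
This gives a 5×10 integer matrix of rank 4; reducing to Smith normal form yields diagonal entries (1,1,1,1).

∂_2: C_2 → C_1 acts by ∂[p,q,r] = [q,r] − [p,r] + [p,q]. For instance
  ∂abe = be − ae + ab,
  ∂abd = bd − ad + ab.
The 10×10 boundary matrix has rank 6 and Smith normal form diag(1,1,1,1,1,1).

The boundary map ∂_3: C_3 → C_2 sends each 3-simplex σ to the alternating sum Σ_i (−1)^i (σ with its i-th vertex removed). For instance
  ∂abce = bce − ace + abe − abc,
  ∂acde = cde − ade + ace − acd.
The 10×5 boundary matrix has rank 4 and Smith normal form diag(1,1,1,1).

From H_k ≅ ker(∂_k) / im(∂_{k+1}) we obtain:

  H_0: rank C_0 − rank ∂_1 = 5 − 4 = 1, and the invariant factors of ∂_1 are all 1, so H_0 ≅ Z.

H_0 = Z.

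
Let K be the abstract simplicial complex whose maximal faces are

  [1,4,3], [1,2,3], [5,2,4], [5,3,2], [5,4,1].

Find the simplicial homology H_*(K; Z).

H_0 = Z,  H_1 = Z,  H_2 = 0.

Order the vertices as 1 < 2 < 3 < 4 < 5. Listing each simplex with vertices in this order, K has dimension 2 with simplices:

  0-simplices (5): [1], [2], [3], [4], [5]
  1-simplices (10): [1,2], [1,3], [1,4], [1,5], [2,3], [2,4], [2,5], [3,4], [3,5], [4,5]
  2-simplices (5): [1,2,3], [1,3,4], [1,4,5], [2,3,5], [2,4,5]

so the chain groups are C_0 ≅ Z^5, C_1 ≅ Z^10, C_2 ≅ Z^5.

The boundary map ∂_1: C_1 → C_0 maps an edge to its endpoints' difference, ∂[p,q] = q − p.
The resulting 5×10 matrix has rank 4, and its Smith normal form has invariant factors (1,1,1,1).

∂_2: C_2 → C_1 maps a triangle to the signed sum of its edges. For instance
  ∂[2,4,5] = [4,5] − [2,5] + [2,4],
  ∂[1,2,3] = [2,3] − [1,3] + [1,2].
As a 10×5 matrix over Z this has rank 5, with invariant factors (1,1,1,1,1).

Reading off H_k = ker ∂_k / im ∂_{k+1}:

  H_0: rank C_0 − rank ∂_1 = 5 − 4 = 1, and the invariant factors of ∂_1 are all 1, so H_0 ≅ Z.
  H_1: rank ker ∂_1 − rank ∂_2 = (10 − 4) − 5 = 1, and the invariant factors of ∂_2 are all 1, so H_1 ≅ Z.
  H_2: rank ker ∂_2 − rank ∂_3 = (5 − 5) − 0 = 0, and there is no ∂_3, so H_2 ≅ 0.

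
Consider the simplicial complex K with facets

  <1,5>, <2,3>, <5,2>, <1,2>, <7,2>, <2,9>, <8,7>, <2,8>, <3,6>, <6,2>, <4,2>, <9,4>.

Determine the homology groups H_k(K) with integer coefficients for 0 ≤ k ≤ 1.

K has 9 vertices, 12 edges.
rank ∂_0 = 0, rank ∂_1 = 8 ⇒ b_0 = 9 − 0 − 8 = 1; all invariant factors of ∂_1 are 1 so no torsion. So H_0 ≅ Z.
rank ∂_1 = 8, rank ∂_2 = 0 ⇒ b_1 = 12 − 8 − 0 = 4. So H_1 ≅ Z^4.

H_0 = Z,  H_1 = Z^4.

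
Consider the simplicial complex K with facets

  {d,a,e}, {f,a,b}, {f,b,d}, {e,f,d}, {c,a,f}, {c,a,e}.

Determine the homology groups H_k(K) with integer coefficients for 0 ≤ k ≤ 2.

Fix the vertex order a < b < c < d < e < f and write every simplex with vertices in increasing order. Then dim K = 2 and the simplices of K are:

  0-simplices (6): a, b, c, d, e, f
  1-simplices (12): ab, ac, ad, ae, af, bd, bf, ce, cf, de, df, ef
  2-simplices (6): abf, ace, acf, ade, bdf, def

giving chain groups C_0 ≅ Z^6, C_1 ≅ Z^12, C_2 ≅ Z^6.

Boundary ∂_1: C_1 → C_0 sends each edge [p,q] (with p < q) to q − p.
The 6×12 boundary matrix has rank 5 and Smith normal form diag(1,1,1,1,1).

∂_2: C_2 → C_1 acts by ∂[p,q,r] = [q,r] − [p,r] + [p,q]. For instance
  ∂def = ef − df + de,
  ∂acf = cf − af + ac.
This gives a 12×6 integer matrix of rank 6; reducing to Smith normal form yields diagonal entries (1,1,1,1,1,1).

Computing H_k = (kernel of ∂_k) / (image of ∂_{k+1}):

  H_0: rank C_0 − rank ∂_1 = 6 − 5 = 1, and the invariant factors of ∂_1 are all 1, so H_0 ≅ Z.
  H_1: rank ker ∂_1 − rank ∂_2 = (12 − 5) − 6 = 1, and the invariant factors of ∂_2 are all 1, so H_1 ≅ Z.
  H_2: rank ker ∂_2 − rank ∂_3 = (6 − 6) − 0 = 0, and there is no ∂_3, so H_2 ≅ 0.

H_0 ≅ Z,  H_1 ≅ Z,  H_2 = 0.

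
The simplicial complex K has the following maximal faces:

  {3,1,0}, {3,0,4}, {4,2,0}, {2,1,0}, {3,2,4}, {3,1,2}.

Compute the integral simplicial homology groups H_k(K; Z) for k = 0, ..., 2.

H_0 ≅ Z,  H_1 = 0,  H_2 ≅ Z.

K has 5 vertices, 9 edges, 6 triangles.
rank ∂_0 = 0, rank ∂_1 = 4 ⇒ b_0 = 5 − 0 − 4 = 1; all invariant factors of ∂_1 are 1 so no torsion. So H_0 ≅ Z.
rank ∂_1 = 4, rank ∂_2 = 5 ⇒ b_1 = 9 − 4 − 5 = 0; all invariant factors of ∂_2 are 1 so no torsion. So H_1 ≅ 0.
rank ∂_2 = 5, rank ∂_3 = 0 ⇒ b_2 = 6 − 5 − 0 = 1. So H_2 ≅ Z.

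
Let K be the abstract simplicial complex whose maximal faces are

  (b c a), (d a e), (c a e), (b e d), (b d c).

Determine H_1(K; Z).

We work with the vertex ordering a < b < c < d < e. The simplices of K, each written with vertices in increasing order, are:

  0-simplices (5): a, b, c, d, e
  1-simplices (10): ab, ac, ad, ae, bc, bd, be, cd, ce, de
  2-simplices (5): abc, ace, ade, bcd, bde

so the chain groups are C_0 ≅ Z^5, C_1 ≅ Z^10, C_2 ≅ Z^5.

∂_1: C_1 → C_0 sends each edge [p,q] (with p < q) to q − p.
This gives a 5×10 integer matrix of rank 4; reducing to Smith normal form yields diagonal entries (1,1,1,1).

The boundary map ∂_2: C_2 → C_1 sends each 2-simplex [p,q,r] to [q,r] − [p,r] + [p,q]. For instance
  ∂abc = bc − ac + ab,
  ∂bde = de − be + bd.
The resulting 10×5 matrix has rank 5, and its Smith normal form has invariant factors (1,1,1,1,1).

Now H_k = ker ∂_k / im ∂_{k+1}, so:

  H_1: rank ker ∂_1 − rank ∂_2 = (10 − 4) − 5 = 1, and the invariant factors of ∂_2 are all 1, so H_1 ≅ Z.

(K is a triangulation of the Möbius band.)

H_1 ≅ Z.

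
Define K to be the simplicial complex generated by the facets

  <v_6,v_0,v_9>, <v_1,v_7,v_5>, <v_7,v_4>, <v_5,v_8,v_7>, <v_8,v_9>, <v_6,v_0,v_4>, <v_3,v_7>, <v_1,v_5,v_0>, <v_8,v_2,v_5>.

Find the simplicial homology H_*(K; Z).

H_0 ≅ Z,  H_1 ≅ Z^2,  H_2 = 0.

Order the vertices as v_0 < v_1 < v_2 < v_3 < v_4 < v_5 < v_6 < v_7 < v_8 < v_9. Listing each simplex with vertices in this order, K has dimension 2 with simplices:

  0-simplices (10): [v_0], [v_1], [v_2], [v_3], [v_4], [v_5], [v_6], [v_7], [v_8], [v_9]
  1-simplices (17): (17 of them)
  2-simplices (6): [v_0,v_1,v_5], [v_0,v_4,v_6], [v_0,v_6,v_9], [v_1,v_5,v_7], [v_2,v_5,v_8], [v_5,v_7,v_8]

giving chain groups C_0 ≅ Z^10, C_1 ≅ Z^17, C_2 ≅ Z^6.

The boundary map ∂_1: C_1 → C_0 is given by ∂[p,q] = [q] − [p].
As a 10×17 matrix over Z this has rank 9, with invariant factors (1,1,1,1,1,1,1,1,1).

The boundary map ∂_2: C_2 → C_1 maps a triangle to the signed sum of its edges. For instance
  ∂[v_0,v_1,v_5] = [v_1,v_5] − [v_0,v_5] + [v_0,v_1],
  ∂[v_0,v_4,v_6] = [v_4,v_6] − [v_0,v_6] + [v_0,v_4].
The 17×6 boundary matrix has rank 6 and Smith normal form diag(1,1,1,1,1,1).

Now H_k = ker ∂_k / im ∂_{k+1}, so:

  H_0: rank C_0 − rank ∂_1 = 10 − 9 = 1, and the invariant factors of ∂_1 are all 1, so H_0 = Z.
  H_1: rank ker ∂_1 − rank ∂_2 = (17 − 9) − 6 = 2, and the invariant factors of ∂_2 are all 1, so H_1 = Z^2.
  H_2: rank ker ∂_2 − rank ∂_3 = (6 − 6) − 0 = 0, and there is no ∂_3, so H_2 = 0.

As a check, the Euler characteristic is 10 − 17 + 6 = -1, which agrees with 1 − 2 + 0 = -1.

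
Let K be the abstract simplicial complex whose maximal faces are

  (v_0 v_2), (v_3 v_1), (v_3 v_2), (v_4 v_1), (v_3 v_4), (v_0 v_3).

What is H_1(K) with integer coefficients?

H_1 ≅ Z^2.

Order the vertices as v_0 < v_1 < v_2 < v_3 < v_4. Listing each simplex with vertices in this order, K has dimension 1 with simplices:

  0-simplices (5): [v_0], [v_1], [v_2], [v_3], [v_4]
  1-simplices (6): [v_0,v_2], [v_0,v_3], [v_1,v_3], [v_1,v_4], [v_2,v_3], [v_3,v_4]

giving chain groups C_0 ≅ Z^5, C_1 ≅ Z^6.

Boundary ∂_1: C_1 → C_0 maps an edge to its endpoints' difference, ∂[p,q] = q − p.
This gives a 5×6 integer matrix of rank 4; reducing to Smith normal form yields diagonal entries (1,1,1,1).

Computing H_k = (kernel of ∂_k) / (image of ∂_{k+1}):

  H_1: rank ker ∂_1 − rank ∂_2 = (6 − 4) − 0 = 2, and there is no ∂_2, so H_1 ≅ Z^2.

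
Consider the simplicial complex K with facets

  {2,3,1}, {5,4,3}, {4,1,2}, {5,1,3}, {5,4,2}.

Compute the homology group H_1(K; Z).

H_1 ≅ Z.

Order the vertices as 1 < 2 < 3 < 4 < 5. Listing each simplex with vertices in this order, K has dimension 2 with simplices:

  0-simplices (5): [1], [2], [3], [4], [5]
  1-simplices (10): [1,2], [1,3], [1,4], [1,5], [2,3], [2,4], [2,5], [3,4], [3,5], [4,5]
  2-simplices (5): [1,2,3], [1,2,4], [1,3,5], [2,4,5], [3,4,5]

Hence C_0 ≅ Z^5, C_1 ≅ Z^10, C_2 ≅ Z^5.

Boundary ∂_1: C_1 → C_0 maps an edge to its endpoints' difference, ∂[p,q] = q − p.
The resulting 5×10 matrix has rank 4, and its Smith normal form has invariant factors (1,1,1,1).

∂_2: C_2 → C_1 maps a triangle to the signed sum of its edges. For instance
  ∂[3,4,5] = [4,5] − [3,5] + [3,4],
  ∂[2,4,5] = [4,5] − [2,5] + [2,4].
This gives a 10×5 integer matrix of rank 5; reducing to Smith normal form yields diagonal entries (1,1,1,1,1).

Computing H_k = (kernel of ∂_k) / (image of ∂_{k+1}):

  H_1: rank ker ∂_1 − rank ∂_2 = (10 − 4) − 5 = 1, and the invariant factors of ∂_2 are all 1, so H_1 = Z.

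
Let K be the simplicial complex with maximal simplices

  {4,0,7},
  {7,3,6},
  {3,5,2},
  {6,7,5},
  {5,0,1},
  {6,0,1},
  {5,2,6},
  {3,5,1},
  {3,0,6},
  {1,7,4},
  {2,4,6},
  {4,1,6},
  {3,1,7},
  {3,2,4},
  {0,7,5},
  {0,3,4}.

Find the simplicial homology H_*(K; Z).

H_0 ≅ Z,  H_1 ≅ Z^2,  H_2 ≅ Z.

Take the total order 0 < 1 < 2 < 3 < 4 < 5 < 6 < 7 on the vertex set. Then K (dimension 2) consists of the simplices:

  0-simplices (8): [0], [1], [2], [3], [4], [5], [6], [7]
  1-simplices (24): (24 of them)
  2-simplices (16): [0,1,5], [0,1,6], [0,3,4], [0,3,6], [0,4,7], [0,5,7], [1,3,5], [1,3,7], [1,4,6], [1,4,7], [2,3,4], [2,3,5], [2,4,6], [2,5,6], [3,6,7], [5,6,7]

Hence C_0 ≅ Z^8, C_1 ≅ Z^24, C_2 ≅ Z^16.

The boundary map ∂_1: C_1 → C_0 is given by ∂[p,q] = [q] − [p].
The 8×24 boundary matrix has rank 7 and Smith normal form diag(1,1,1,1,1,1,1).

∂_2: C_2 → C_1 sends each 2-simplex [p,q,r] to [q,r] − [p,r] + [p,q]. For instance
  ∂[2,3,4] = [3,4] − [2,4] + [2,3],
  ∂[0,3,4] = [3,4] − [0,4] + [0,3].
This gives a 24×16 integer matrix of rank 15; reducing to Smith normal form yields diagonal entries (1,1,1,1,1,1,1,1,1,1,1,1,1,1,1).

Now H_k = ker ∂_k / im ∂_{k+1}, so:

  H_0: rank C_0 − rank ∂_1 = 8 − 7 = 1, and the invariant factors of ∂_1 are all 1, so H_0 = Z.
  H_1: rank ker ∂_1 − rank ∂_2 = (24 − 7) − 15 = 2, and the invariant factors of ∂_2 are all 1, so H_1 = Z^2.
  H_2: rank ker ∂_2 − rank ∂_3 = (16 − 15) − 0 = 1, and there is no ∂_3, so H_2 = Z.

(K is a triangulation of the torus T^2.)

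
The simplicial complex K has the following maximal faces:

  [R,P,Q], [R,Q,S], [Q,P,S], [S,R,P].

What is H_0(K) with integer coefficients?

H_0 = Z.

We work with the vertex ordering P < Q < R < S. The simplices of K, each written with vertices in increasing order, are:

  0-simplices (4): P, Q, R, S
  1-simplices (6): PQ, PR, PS, QR, QS, RS
  2-simplices (4): PQR, PQS, PRS, QRS

Hence C_0 ≅ Z^4, C_1 ≅ Z^6, C_2 ≅ Z^4.

∂_1: C_1 → C_0 is given by ∂[p,q] = [q] − [p].
The 4×6 boundary matrix has rank 3 and Smith normal form diag(1,1,1).

Boundary ∂_2: C_2 → C_1 maps a triangle to the signed sum of its edges. For instance
  ∂PQS = QS − PS + PQ,
  ∂QRS = RS − QS + QR.
The resulting 6×4 matrix has rank 3, and its Smith normal form has invariant factors (1,1,1).

From H_k ≅ ker(∂_k) / im(∂_{k+1}) we obtain:

  H_0: rank C_0 − rank ∂_1 = 4 − 3 = 1, and the invariant factors of ∂_1 are all 1, so H_0 = Z.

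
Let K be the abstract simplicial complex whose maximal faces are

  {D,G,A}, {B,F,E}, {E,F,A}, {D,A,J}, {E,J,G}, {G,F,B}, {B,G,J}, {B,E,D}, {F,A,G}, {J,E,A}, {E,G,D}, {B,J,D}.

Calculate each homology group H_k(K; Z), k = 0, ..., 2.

H_0 = Z,  H_1 = Z/2,  H_2 = 0.

Fix the vertex order A < B < D < E < F < G < J and write every simplex with vertices in increasing order. Then dim K = 2 and the simplices of K are:

  0-simplices (7): A, B, D, E, F, G, J
  1-simplices (18): AD, AE, AF, AG, AJ, BD, BE, BF, BG, BJ, DE, DG, DJ, EF, EG, EJ, FG, GJ
  2-simplices (12): ADG, ADJ, AEF, AEJ, AFG, BDE, BDJ, BEF, BFG, BGJ, DEG, EGJ

Hence C_0 ≅ Z^7, C_1 ≅ Z^18, C_2 ≅ Z^12.

The boundary map ∂_1: C_1 → C_0 sends each edge [p,q] (with p < q) to q − p.
This gives a 7×18 integer matrix of rank 6; reducing to Smith normal form yields diagonal entries (1,1,1,1,1,1).

∂_2: C_2 → C_1 sends each 2-simplex [p,q,r] to [q,r] − [p,r] + [p,q]. For instance
  ∂AEF = EF − AF + AE,
  ∂ADG = DG − AG + AD.
The 18×12 boundary matrix has rank 12 and Smith normal form diag(1,1,1,1,1,1,1,1,1,1,1,2).

Reading off H_k = ker ∂_k / im ∂_{k+1}:

  H_0: rank C_0 − rank ∂_1 = 7 − 6 = 1, and the invariant factors of ∂_1 are all 1, so H_0 ≅ Z.
  H_1: rank ker ∂_1 − rank ∂_2 = (18 − 6) − 12 = 0, and ∂_2 has invariant factor 2 > 1, so H_1 ≅ Z/2.
  H_2: rank ker ∂_2 − rank ∂_3 = (12 − 12) − 0 = 0, and there is no ∂_3, so H_2 ≅ 0.

As a check, the Euler characteristic is 7 − 18 + 12 = 1, which agrees with 1 − 0 + 0 = 1.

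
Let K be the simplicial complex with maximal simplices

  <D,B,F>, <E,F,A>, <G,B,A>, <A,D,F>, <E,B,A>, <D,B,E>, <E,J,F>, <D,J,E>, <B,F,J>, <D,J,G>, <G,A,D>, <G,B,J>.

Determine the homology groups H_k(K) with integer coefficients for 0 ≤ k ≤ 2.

H_0 = Z,  H_1 = Z/2,  H_2 = 0.

Take the total order A < B < D < E < F < G < J on the vertex set. Then K (dimension 2) consists of the simplices:

  0-simplices (7): A, B, D, E, F, G, J
  1-simplices (18): AB, AD, AE, AF, AG, BD, BE, BF, BG, BJ, DE, DF, DG, DJ, EF, EJ, FJ, GJ
  2-simplices (12): ABE, ABG, ADF, ADG, AEF, BDE, BDF, BFJ, BGJ, DEJ, DGJ, EFJ

so the chain groups are C_0 ≅ Z^7, C_1 ≅ Z^18, C_2 ≅ Z^12.

The boundary map ∂_1: C_1 → C_0 is given by ∂[p,q] = [q] − [p]. For instance
  ∂AE = E − A.
The 7×18 boundary matrix has rank 6 and Smith normal form diag(1,1,1,1,1,1).

∂_2: C_2 → C_1 maps a triangle to the signed sum of its edges. For instance
  ∂BGJ = GJ − BJ + BG,
  ∂AEF = EF − AF + AE.
The resulting 18×12 matrix has rank 12, and its Smith normal form has invariant factors (1,1,1,1,1,1,1,1,1,1,1,2).

Reading off H_k = ker ∂_k / im ∂_{k+1}:

  H_0: rank C_0 − rank ∂_1 = 7 − 6 = 1, and the invariant factors of ∂_1 are all 1, so H_0 ≅ Z.
  H_1: rank ker ∂_1 − rank ∂_2 = (18 − 6) − 12 = 0, and ∂_2 has invariant factor 2 > 1, so H_1 ≅ Z/2.
  H_2: rank ker ∂_2 − rank ∂_3 = (12 − 12) − 0 = 0, and there is no ∂_3, so H_2 ≅ 0.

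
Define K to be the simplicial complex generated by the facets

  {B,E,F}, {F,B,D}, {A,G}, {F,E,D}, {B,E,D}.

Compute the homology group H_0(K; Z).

H_0 = Z^2.

Order the vertices as A < B < D < E < F < G. Listing each simplex with vertices in this order, K has dimension 2 with simplices:

  0-simplices (6): A, B, D, E, F, G
  1-simplices (7): AG, BD, BE, BF, DE, DF, EF
  2-simplices (4): BDE, BDF, BEF, DEF

Hence C_0 ≅ Z^6, C_1 ≅ Z^7, C_2 ≅ Z^4.

The boundary map ∂_1: C_1 → C_0 maps an edge to its endpoints' difference, ∂[p,q] = q − p. For instance
  ∂BF = F − B.
This gives a 6×7 integer matrix of rank 4; reducing to Smith normal form yields diagonal entries (1,1,1,1).

∂_2: C_2 → C_1 sends each 2-simplex [p,q,r] to [q,r] − [p,r] + [p,q]. For instance
  ∂BDF = DF − BF + BD,
  ∂DEF = EF − DF + DE.
As a 7×4 matrix over Z this has rank 3, with invariant factors (1,1,1).

From H_k ≅ ker(∂_k) / im(∂_{k+1}) we obtain:

  H_0: rank C_0 − rank ∂_1 = 6 − 4 = 2, and the invariant factors of ∂_1 are all 1, so H_0 ≅ Z^2.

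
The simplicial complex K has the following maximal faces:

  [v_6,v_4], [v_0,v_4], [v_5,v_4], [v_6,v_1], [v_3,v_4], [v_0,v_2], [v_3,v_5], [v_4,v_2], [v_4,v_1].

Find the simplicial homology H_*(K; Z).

H_0 ≅ Z,  H_1 ≅ Z^3.

K has 7 vertices, 9 edges.
rank ∂_0 = 0, rank ∂_1 = 6 ⇒ b_0 = 7 − 0 − 6 = 1; all invariant factors of ∂_1 are 1 so no torsion. So H_0 = Z.
rank ∂_1 = 6, rank ∂_2 = 0 ⇒ b_1 = 9 − 6 − 0 = 3. So H_1 = Z^3.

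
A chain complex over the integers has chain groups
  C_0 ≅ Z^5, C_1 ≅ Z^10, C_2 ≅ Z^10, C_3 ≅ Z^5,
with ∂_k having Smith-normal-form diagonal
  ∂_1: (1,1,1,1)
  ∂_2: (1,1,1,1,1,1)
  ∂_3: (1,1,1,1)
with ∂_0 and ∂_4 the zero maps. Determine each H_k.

H_0: b_0 = 5 − 0 − 4 = 1; torsion from ∂_1 factors > 1: none. So H_0 ≅ Z.
H_1: b_1 = 10 − 4 − 6 = 0; torsion from ∂_2 factors > 1: none. So H_1 ≅ 0.
H_2: b_2 = 10 − 6 − 4 = 0; torsion from ∂_3 factors > 1: none. So H_2 ≅ 0.
H_3: b_3 = 5 − 4 − 0 = 1; torsion from ∂_4 factors > 1: none. So H_3 ≅ Z.

H_0 ≅ Z,  H_1 = 0,  H_2 = 0,  H_3 ≅ Z.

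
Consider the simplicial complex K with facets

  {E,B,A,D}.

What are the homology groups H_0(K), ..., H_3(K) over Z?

Fix the vertex order A < B < D < E and write every simplex with vertices in increasing order. Then dim K = 3 and the simplices of K are:

  0-simplices (4): A, B, D, E
  1-simplices (6): AB, AD, AE, BD, BE, DE
  2-simplices (4): ABD, ABE, ADE, BDE
  3-simplices (1): ABDE

Hence C_0 ≅ Z^4, C_1 ≅ Z^6, C_2 ≅ Z^4, C_3 ≅ Z^1.

∂_1: C_1 → C_0 is given by ∂[p,q] = [q] − [p]. For instance
  ∂DE = E − D.
This gives a 4×6 integer matrix of rank 3; reducing to Smith normal form yields diagonal entries (1,1,1).

Boundary ∂_2: C_2 → C_1 acts by ∂[p,q,r] = [q,r] − [p,r] + [p,q]. For instance
  ∂ABE = BE − AE + AB,
  ∂ABD = BD − AD + AB.
This gives a 6×4 integer matrix of rank 3; reducing to Smith normal form yields diagonal entries (1,1,1).

The boundary map ∂_3: C_3 → C_2 sends each 3-simplex σ to the alternating sum Σ_i (−1)^i (σ with its i-th vertex removed). For instance
  ∂ABDE = BDE − ADE + ABE − ABD.
The 4×1 boundary matrix has rank 1 and Smith normal form diag(1).

From H_k ≅ ker(∂_k) / im(∂_{k+1}) we obtain:

  H_0: rank C_0 − rank ∂_1 = 4 − 3 = 1, and the invariant factors of ∂_1 are all 1, so H_0 ≅ Z.
  H_1: rank ker ∂_1 − rank ∂_2 = (6 − 3) − 3 = 0, and the invariant factors of ∂_2 are all 1, so H_1 ≅ 0.
  H_2: rank ker ∂_2 − rank ∂_3 = (4 − 3) − 1 = 0, and the invariant factors of ∂_3 are all 1, so H_2 ≅ 0.
  H_3: rank ker ∂_3 − rank ∂_4 = (1 − 1) − 0 = 0, and there is no ∂_4, so H_3 ≅ 0.

(K is a triangulation of the 3-simplex.)

H_0 ≅ Z,  H_1 = 0,  H_2 = 0,  H_3 = 0.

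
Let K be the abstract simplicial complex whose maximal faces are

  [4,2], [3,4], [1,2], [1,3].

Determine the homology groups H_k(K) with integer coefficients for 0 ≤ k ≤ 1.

H_0 = Z,  H_1 = Z.

Take the total order 1 < 2 < 3 < 4 on the vertex set. Then K (dimension 1) consists of the simplices:

  0-simplices (4): [1], [2], [3], [4]
  1-simplices (4): [1,2], [1,3], [2,4], [3,4]

giving chain groups C_0 ≅ Z^4, C_1 ≅ Z^4.

Boundary ∂_1: C_1 → C_0 is given by ∂[p,q] = [q] − [p].
The 4×4 boundary matrix has rank 3 and Smith normal form diag(1,1,1).

Computing H_k = (kernel of ∂_k) / (image of ∂_{k+1}):

  H_0: rank C_0 − rank ∂_1 = 4 − 3 = 1, and the invariant factors of ∂_1 are all 1, so H_0 = Z.
  H_1: rank ker ∂_1 − rank ∂_2 = (4 − 3) − 0 = 1, and there is no ∂_2, so H_1 = Z.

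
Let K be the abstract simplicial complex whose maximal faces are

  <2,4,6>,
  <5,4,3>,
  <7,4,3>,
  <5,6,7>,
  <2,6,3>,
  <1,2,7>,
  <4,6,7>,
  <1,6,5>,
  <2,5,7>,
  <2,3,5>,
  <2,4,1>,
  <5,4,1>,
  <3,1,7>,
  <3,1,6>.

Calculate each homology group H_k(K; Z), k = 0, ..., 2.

H_0 ≅ Z,  H_1 ≅ Z^2,  H_2 ≅ Z.

K has 7 vertices, 21 edges, 14 triangles.
rank ∂_0 = 0, rank ∂_1 = 6 ⇒ b_0 = 7 − 0 − 6 = 1; all invariant factors of ∂_1 are 1 so no torsion. So H_0 = Z.
rank ∂_1 = 6, rank ∂_2 = 13 ⇒ b_1 = 21 − 6 − 13 = 2; all invariant factors of ∂_2 are 1 so no torsion. So H_1 = Z^2.
rank ∂_2 = 13, rank ∂_3 = 0 ⇒ b_2 = 14 − 13 − 0 = 1. So H_2 = Z.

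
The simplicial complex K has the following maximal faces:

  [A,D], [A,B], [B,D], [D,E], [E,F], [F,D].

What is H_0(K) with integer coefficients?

H_0 = Z.

Order the vertices as A < B < D < E < F. Listing each simplex with vertices in this order, K has dimension 1 with simplices:

  0-simplices (5): A, B, D, E, F
  1-simplices (6): AB, AD, BD, DE, DF, EF

so the chain groups are C_0 ≅ Z^5, C_1 ≅ Z^6.

The boundary map ∂_1: C_1 → C_0 sends each edge [p,q] (with p < q) to q − p.
The 5×6 boundary matrix has rank 4 and Smith normal form diag(1,1,1,1).

Computing H_k = (kernel of ∂_k) / (image of ∂_{k+1}):

  H_0: rank C_0 − rank ∂_1 = 5 − 4 = 1, and the invariant factors of ∂_1 are all 1, so H_0 = Z.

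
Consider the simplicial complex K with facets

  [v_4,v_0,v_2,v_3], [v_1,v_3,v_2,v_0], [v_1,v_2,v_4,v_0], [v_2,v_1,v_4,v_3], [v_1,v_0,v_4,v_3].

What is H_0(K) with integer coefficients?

K has 5 vertices, 10 edges, 10 triangles, 5 3-simplices.
rank ∂_0 = 0, rank ∂_1 = 4 ⇒ b_0 = 5 − 0 − 4 = 1; all invariant factors of ∂_1 are 1 so no torsion. So H_0 = Z.

H_0 ≅ Z.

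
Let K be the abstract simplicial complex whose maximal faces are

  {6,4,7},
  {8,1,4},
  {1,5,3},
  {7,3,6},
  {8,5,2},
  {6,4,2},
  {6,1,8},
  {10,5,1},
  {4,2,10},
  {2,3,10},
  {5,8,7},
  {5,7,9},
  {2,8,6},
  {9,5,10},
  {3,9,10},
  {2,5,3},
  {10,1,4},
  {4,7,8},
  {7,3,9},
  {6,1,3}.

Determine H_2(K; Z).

H_2 ≅ 0.

Take the total order 1 < 2 < 3 < 4 < 5 < 6 < 7 < 8 < 9 < 10 on the vertex set. Then K (dimension 2) consists of the simplices:

  0-simplices (10): [1], [2], [3], [4], [5], [6], [7], [8], [9], [10]
  1-simplices (30): (30 of them)
  2-simplices (20): (20 of them)

Hence C_0 ≅ Z^10, C_1 ≅ Z^30, C_2 ≅ Z^20.

∂_1: C_1 → C_0 maps an edge to its endpoints' difference, ∂[p,q] = q − p. For instance
  ∂[7,8] = [8] − [7].
This gives a 10×30 integer matrix of rank 9; reducing to Smith normal form yields diagonal entries (1,1,1,1,1,1,1,1,1).

Boundary ∂_2: C_2 → C_1 acts by ∂[p,q,r] = [q,r] − [p,r] + [p,q]. For instance
  ∂[1,3,6] = [3,6] − [1,6] + [1,3],
  ∂[3,7,9] = [7,9] − [3,9] + [3,7].
The 30×20 boundary matrix has rank 20 and Smith normal form diag(1,1,1,1,1,1,1,1,1,1,1,1,1,1,1,1,1,1,1,2).

From H_k ≅ ker(∂_k) / im(∂_{k+1}) we obtain:

  H_2: rank ker ∂_2 − rank ∂_3 = (20 − 20) − 0 = 0, and there is no ∂_3, so H_2 = 0.

(K is a triangulation of the Klein bottle.)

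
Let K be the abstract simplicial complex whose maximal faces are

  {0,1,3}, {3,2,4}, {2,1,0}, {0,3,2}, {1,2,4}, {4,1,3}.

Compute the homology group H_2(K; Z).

H_2 ≅ Z.

K has 5 vertices, 9 edges, 6 triangles.
rank ∂_2 = 5, rank ∂_3 = 0 ⇒ b_2 = 6 − 5 − 0 = 1. So H_2 ≅ Z.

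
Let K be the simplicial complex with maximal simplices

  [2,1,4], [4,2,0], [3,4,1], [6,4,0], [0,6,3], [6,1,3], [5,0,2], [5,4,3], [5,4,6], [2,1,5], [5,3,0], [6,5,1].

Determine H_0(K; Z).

H_0 = Z.

We work with the vertex ordering 0 < 1 < 2 < 3 < 4 < 5 < 6. The simplices of K, each written with vertices in increasing order, are:

  0-simplices (7): [0], [1], [2], [3], [4], [5], [6]
  1-simplices (18): [0,2], [0,3], [0,4], [0,5], [0,6], [1,2], [1,3], [1,4], [1,5], [1,6], [2,4], [2,5], [3,4], [3,5], [3,6], [4,5], [4,6], [5,6]
  2-simplices (12): [0,2,4], [0,2,5], [0,3,5], [0,3,6], [0,4,6], [1,2,4], [1,2,5], [1,3,4], [1,3,6], [1,5,6], [3,4,5], [4,5,6]

Hence C_0 ≅ Z^7, C_1 ≅ Z^18, C_2 ≅ Z^12.

∂_1: C_1 → C_0 sends each edge [p,q] (with p < q) to q − p. For instance
  ∂[0,4] = [4] − [0].
The 7×18 boundary matrix has rank 6 and Smith normal form diag(1,1,1,1,1,1).

Boundary ∂_2: C_2 → C_1 maps a triangle to the signed sum of its edges. For instance
  ∂[1,2,5] = [2,5] − [1,5] + [1,2],
  ∂[0,3,5] = [3,5] − [0,5] + [0,3].
The resulting 18×12 matrix has rank 12, and its Smith normal form has invariant factors (1,1,1,1,1,1,1,1,1,1,1,2).

From H_k ≅ ker(∂_k) / im(∂_{k+1}) we obtain:

  H_0: rank C_0 − rank ∂_1 = 7 − 6 = 1, and the invariant factors of ∂_1 are all 1, so H_0 ≅ Z.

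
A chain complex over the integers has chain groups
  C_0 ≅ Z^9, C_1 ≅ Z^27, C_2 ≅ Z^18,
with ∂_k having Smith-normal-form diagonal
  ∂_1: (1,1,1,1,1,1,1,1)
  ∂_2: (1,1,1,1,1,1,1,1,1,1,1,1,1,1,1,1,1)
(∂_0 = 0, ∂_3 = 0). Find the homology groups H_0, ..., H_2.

H_0: b_0 = 9 − 0 − 8 = 1; torsion from ∂_1 factors > 1: none. So H_0 = Z.
H_1: b_1 = 27 − 8 − 17 = 2; torsion from ∂_2 factors > 1: none. So H_1 = Z^2.
H_2: b_2 = 18 − 17 − 0 = 1; torsion from ∂_3 factors > 1: none. So H_2 = Z.

H_0 = Z,  H_1 = Z^2,  H_2 = Z.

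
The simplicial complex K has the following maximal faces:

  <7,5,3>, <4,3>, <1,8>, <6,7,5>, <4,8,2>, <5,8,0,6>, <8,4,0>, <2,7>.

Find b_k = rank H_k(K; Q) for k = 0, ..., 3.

b_0 = 1, b_1 = 2, b_2 = 0, b_3 = 0.

Take the total order 0 < 1 < 2 < 3 < 4 < 5 < 6 < 7 < 8 on the vertex set. Then K (dimension 3) consists of the simplices:

  0-simplices (9): [0], [1], [2], [3], [4], [5], [6], [7], [8]
  1-simplices (17): [0,4], [0,5], [0,6], [0,8], [1,8], [2,4], [2,7], [2,8], [3,4], [3,5], [3,7], [4,8], [5,6], [5,7], [5,8], [6,7], [6,8]
  2-simplices (8): [0,4,8], [0,5,6], [0,5,8], [0,6,8], [2,4,8], [3,5,7], [5,6,7], [5,6,8]
  3-simplices (1): [0,5,6,8]

Hence C_0 ≅ Z^9, C_1 ≅ Z^17, C_2 ≅ Z^8, C_3 ≅ Z^1.

The boundary map ∂_1: C_1 → C_0 is given by ∂[p,q] = [q] − [p]. For instance
  ∂[0,8] = [8] − [0].
This gives a 9×17 integer matrix of rank 8; reducing to Smith normal form yields diagonal entries (1,1,1,1,1,1,1,1).

∂_2: C_2 → C_1 acts by ∂[p,q,r] = [q,r] − [p,r] + [p,q]. For instance
  ∂[2,4,8] = [4,8] − [2,8] + [2,4],
  ∂[5,6,8] = [6,8] − [5,8] + [5,6].
As a 17×8 matrix over Z this has rank 7, with invariant factors (1,1,1,1,1,1,1).

The boundary map ∂_3: C_3 → C_2 sends each 3-simplex σ to the alternating sum Σ_i (−1)^i (σ with its i-th vertex removed). For instance
  ∂[0,5,6,8] = [5,6,8] − [0,6,8] + [0,5,8] − [0,5,6].
As a 8×1 matrix over Z this has rank 1, with invariant factors (1).

Computing H_k = (kernel of ∂_k) / (image of ∂_{k+1}):

  H_0: rank C_0 − rank ∂_1 = 9 − 8 = 1, and the invariant factors of ∂_1 are all 1, so H_0 = Z.
  H_1: rank ker ∂_1 − rank ∂_2 = (17 − 8) − 7 = 2, and the invariant factors of ∂_2 are all 1, so H_1 = Z^2.
  H_2: rank ker ∂_2 − rank ∂_3 = (8 − 7) − 1 = 0, and the invariant factors of ∂_3 are all 1, so H_2 = 0.
  H_3: rank ker ∂_3 − rank ∂_4 = (1 − 1) − 0 = 0, and there is no ∂_4, so H_3 = 0.

As a check, the Euler characteristic is 9 − 17 + 8 − 1 = -1, which agrees with 1 − 2 + 0 − 0 = -1.

Hence the Betti numbers are b_0 = 1, b_1 = 2, b_2 = 0, b_3 = 0.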